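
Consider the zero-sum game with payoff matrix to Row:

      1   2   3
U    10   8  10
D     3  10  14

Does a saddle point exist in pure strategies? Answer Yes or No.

Row minima: U → 8, D → 3; maximin = 8.
Column maxima: 1 → 10, 2 → 10, 3 → 14; minimax = 10.
8 ≠ 10, so no pure-strategy equilibrium exists.

No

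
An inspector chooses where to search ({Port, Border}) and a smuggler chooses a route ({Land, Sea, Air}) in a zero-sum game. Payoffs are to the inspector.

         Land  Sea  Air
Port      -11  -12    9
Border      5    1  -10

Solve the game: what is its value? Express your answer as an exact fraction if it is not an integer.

Row minima: Port → -12, Border → -10; maximin = -10.
Column maxima: Land → 5, Sea → 1, Air → 9; minimax = 1.
-10 ≠ 1, so there is no saddle point; optimal play is mixed.
Land is strictly dominated by Sea (it gives the inspector strictly more in every row), so the smuggler never plays it.
On the remaining 2×2 (Port, Border vs Sea, Air):
Let the inspector play Port with probability p. Expected payoff against Sea: (-12)p + 1(1−p) = −13p + 1; against Air: 9p + (-10)(1−p) = 19p − 10.
Setting these equal: −13p + 1 = 19p − 10 ⇒ −32p = -11 ⇒ p = 11/32, and the value is (-13)·(11/32) + 1 = -111/32.
For the smuggler: with q = P(Sea), equating Port's and Border's payoffs gives −21q + 9 = 11q − 10 ⇒ q = 19/32.

-111/32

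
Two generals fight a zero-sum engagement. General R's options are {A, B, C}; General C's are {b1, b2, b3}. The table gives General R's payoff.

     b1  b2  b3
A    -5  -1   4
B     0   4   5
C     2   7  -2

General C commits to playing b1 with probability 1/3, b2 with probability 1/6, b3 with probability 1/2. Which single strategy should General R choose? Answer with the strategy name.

Expected payoff of A: (1/3)·(-5) + (1/6)·(-1) + (1/2)·4 = 1/6.
Expected payoff of B: (1/3)·0 + (1/6)·4 + (1/2)·5 = 19/6.
Expected payoff of C: (1/3)·2 + (1/6)·7 + (1/2)·(-2) = 5/6.
The largest is 19/6, so General R's best response is B.

B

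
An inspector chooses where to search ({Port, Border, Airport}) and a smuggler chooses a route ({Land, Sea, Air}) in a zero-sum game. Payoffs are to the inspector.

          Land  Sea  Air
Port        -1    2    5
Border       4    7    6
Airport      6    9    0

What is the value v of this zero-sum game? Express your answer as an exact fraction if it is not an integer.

Row minima: Port → -1, Border → 4, Airport → 0; maximin = 4.
Column maxima: Land → 6, Sea → 9, Air → 6; minimax = 6.
4 ≠ 6, so there is no saddle point; optimal play is mixed.
Port is strictly dominated by Border, so the inspector never plays it.
Sea is strictly dominated by Land (it gives the inspector strictly more in every row), so the smuggler never plays it.
On the remaining 2×2 (Border, Airport vs Land, Air):
Let the inspector play Border with probability p. Expected payoff against Land: 4p + 6(1−p) = −2p + 6; against Air: 6p + 0(1−p) = 6p.
Setting these equal: −2p + 6 = 6p ⇒ −8p = -6 ⇒ p = 3/4, and the value is (-2)·(3/4) + 6 = 9/2.
For the smuggler: with q = P(Land), equating Border's and Airport's payoffs gives −2q + 6 = 6q ⇒ q = 3/4.

9/2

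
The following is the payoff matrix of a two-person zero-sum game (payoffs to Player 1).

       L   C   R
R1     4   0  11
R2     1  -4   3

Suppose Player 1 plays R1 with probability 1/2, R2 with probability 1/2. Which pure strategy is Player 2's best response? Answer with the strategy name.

C

If Player 2 plays L, Player 1's expected payoff is (1/2)·4 + (1/2)·1 = 5/2.
If Player 2 plays C, Player 1's expected payoff is (1/2)·0 + (1/2)·(-4) = -2.
If Player 2 plays R, Player 1's expected payoff is (1/2)·11 + (1/2)·3 = 7.
Player 2 minimizes Player 1's payoff; the smallest is -2, so the best response is C.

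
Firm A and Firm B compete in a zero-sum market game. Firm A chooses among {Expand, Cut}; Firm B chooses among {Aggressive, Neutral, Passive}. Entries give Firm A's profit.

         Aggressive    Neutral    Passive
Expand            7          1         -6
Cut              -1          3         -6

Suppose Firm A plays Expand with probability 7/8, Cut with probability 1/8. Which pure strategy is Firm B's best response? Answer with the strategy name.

If Firm B plays Aggressive, Firm A's expected payoff is (7/8)·7 + (1/8)·(-1) = 6.
If Firm B plays Neutral, Firm A's expected payoff is (7/8)·1 + (1/8)·3 = 5/4.
If Firm B plays Passive, Firm A's expected payoff is (7/8)·(-6) + (1/8)·(-6) = -6.
Firm B minimizes Firm A's payoff; the smallest is -6, so the best response is Passive.

Passive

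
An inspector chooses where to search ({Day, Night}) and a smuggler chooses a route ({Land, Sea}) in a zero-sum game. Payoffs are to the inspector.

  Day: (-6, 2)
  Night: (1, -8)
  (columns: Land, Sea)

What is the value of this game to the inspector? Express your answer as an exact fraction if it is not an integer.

-46/17

Row minima: Day → -6, Night → -8; maximin = -6.
Column maxima: Land → 1, Sea → 2; minimax = 1.
-6 ≠ 1, so there is no saddle point; optimal play is mixed.
Let the inspector play Day with probability p. Expected payoff against Land: (-6)p + 1(1−p) = −7p + 1; against Sea: 2p + (-8)(1−p) = 10p − 8.
Setting these equal: −7p + 1 = 10p − 8 ⇒ −17p = -9 ⇒ p = 9/17, and the value is (-7)·(9/17) + 1 = -46/17.
For the smuggler: with q = P(Land), equating Day's and Night's payoffs gives −8q + 2 = 9q − 8 ⇒ q = 10/17.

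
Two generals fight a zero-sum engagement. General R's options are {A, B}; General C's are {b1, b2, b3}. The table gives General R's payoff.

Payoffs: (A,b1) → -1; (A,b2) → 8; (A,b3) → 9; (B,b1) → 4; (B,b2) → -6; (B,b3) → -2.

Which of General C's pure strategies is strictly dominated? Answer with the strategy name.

b2 holds General R's payoff strictly below b3 in every row: 8 < 9, -6 < -2.
So b3 is strictly dominated for General C.

b3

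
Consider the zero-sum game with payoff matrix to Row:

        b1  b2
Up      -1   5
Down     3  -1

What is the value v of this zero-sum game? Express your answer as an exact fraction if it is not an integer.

7/5

Row minima: Up → -1, Down → -1; maximin = -1.
Column maxima: b1 → 3, b2 → 5; minimax = 3.
-1 ≠ 3, so there is no saddle point; optimal play is mixed.
Let Row play Up with probability p. Expected payoff against b1: (-1)p + 3(1−p) = −4p + 3; against b2: 5p + (-1)(1−p) = 6p − 1.
Setting these equal: −4p + 3 = 6p − 1 ⇒ −10p = -4 ⇒ p = 2/5, and the value is (-4)·(2/5) + 3 = 7/5.
For Column: with q = P(b1), equating Up's and Down's payoffs gives −6q + 5 = 4q − 1 ⇒ q = 3/5.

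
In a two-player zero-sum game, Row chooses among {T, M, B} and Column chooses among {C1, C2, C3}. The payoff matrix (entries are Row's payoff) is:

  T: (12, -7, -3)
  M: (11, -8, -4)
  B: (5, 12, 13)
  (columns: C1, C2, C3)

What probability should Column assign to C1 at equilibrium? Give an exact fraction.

19/26

Row minima: T → -7, M → -8, B → 5; maximin = 5.
Column maxima: C1 → 12, C2 → 12, C3 → 13; minimax = 12.
5 ≠ 12, so there is no saddle point; optimal play is mixed.
M is strictly dominated by T, so Row never plays it.
C3 is strictly dominated by C2 (it gives Row strictly more in every row), so Column never plays it.
On the remaining 2×2 (T, B vs C1, C2):
Let Row play T with probability p. Expected payoff against C1: 12p + 5(1−p) = 7p + 5; against C2: (-7)p + 12(1−p) = −19p + 12.
Setting these equal: 7p + 5 = −19p + 12 ⇒ 26p = 7 ⇒ p = 7/26, and the value is (7)·(7/26) + 5 = 179/26.
For Column: with q = P(C1), equating T's and B's payoffs gives 19q − 7 = −7q + 12 ⇒ q = 19/26.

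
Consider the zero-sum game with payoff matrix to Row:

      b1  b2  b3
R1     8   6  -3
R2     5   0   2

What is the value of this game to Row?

12/11

Row minima: R1 → -3, R2 → 0; maximin = 0.
Column maxima: b1 → 8, b2 → 6, b3 → 2; minimax = 2.
0 ≠ 2, so there is no saddle point; optimal play is mixed.
b1 is strictly dominated by b2 (it gives Row strictly more in every row), so Column never plays it.
On the remaining 2×2 (R1, R2 vs b2, b3):
Let Row play R1 with probability p. Expected payoff against b2: 6p + 0(1−p) = 6p; against b3: (-3)p + 2(1−p) = −5p + 2.
Setting these equal: 6p = −5p + 2 ⇒ 11p = 2 ⇒ p = 2/11, and the value is (6)·(2/11) = 12/11.
For Column: with q = P(b2), equating R1's and R2's payoffs gives 9q − 3 = −2q + 2 ⇒ q = 5/11.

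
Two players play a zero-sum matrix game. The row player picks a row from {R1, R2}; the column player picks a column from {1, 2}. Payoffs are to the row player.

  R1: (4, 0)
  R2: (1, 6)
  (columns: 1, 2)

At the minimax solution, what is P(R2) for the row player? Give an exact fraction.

4/9

Row minima: R1 → 0, R2 → 1; maximin = 1.
Column maxima: 1 → 4, 2 → 6; minimax = 4.
1 ≠ 4, so there is no saddle point; optimal play is mixed.
Let the row player play R1 with probability p. Expected payoff against 1: 4p + 1(1−p) = 3p + 1; against 2: 0p + 6(1−p) = −6p + 6.
Setting these equal: 3p + 1 = −6p + 6 ⇒ 9p = 5 ⇒ p = 5/9, and the value is (3)·(5/9) + 1 = 8/3.
For the column player: with q = P(1), equating R1's and R2's payoffs gives 4q = −5q + 6 ⇒ q = 2/3.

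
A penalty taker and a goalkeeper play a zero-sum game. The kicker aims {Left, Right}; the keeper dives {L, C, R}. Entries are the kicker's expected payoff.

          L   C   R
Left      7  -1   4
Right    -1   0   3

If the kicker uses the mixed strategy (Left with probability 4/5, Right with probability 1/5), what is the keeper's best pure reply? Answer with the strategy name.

C

If the keeper plays L, the kicker's expected payoff is (4/5)·7 + (1/5)·(-1) = 27/5.
If the keeper plays C, the kicker's expected payoff is (4/5)·(-1) + (1/5)·0 = -4/5.
If the keeper plays R, the kicker's expected payoff is (4/5)·4 + (1/5)·3 = 19/5.
The keeper minimizes the kicker's payoff; the smallest is -4/5, so the best response is C.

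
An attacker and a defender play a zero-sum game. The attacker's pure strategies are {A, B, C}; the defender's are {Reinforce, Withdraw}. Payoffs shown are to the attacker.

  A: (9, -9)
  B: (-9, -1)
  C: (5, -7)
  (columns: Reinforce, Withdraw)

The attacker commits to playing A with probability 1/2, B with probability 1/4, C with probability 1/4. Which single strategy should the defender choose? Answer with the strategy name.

If the defender plays Reinforce, the attacker's expected payoff is (1/2)·9 + (1/4)·(-9) + (1/4)·5 = 7/2.
If the defender plays Withdraw, the attacker's expected payoff is (1/2)·(-9) + (1/4)·(-1) + (1/4)·(-7) = -13/2.
The defender minimizes the attacker's payoff; the smallest is -13/2, so the best response is Withdraw.

Withdraw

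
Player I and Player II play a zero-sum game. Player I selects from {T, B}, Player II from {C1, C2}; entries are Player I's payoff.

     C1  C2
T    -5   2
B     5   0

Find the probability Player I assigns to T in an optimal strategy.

Row minima: T → -5, B → 0; maximin = 0.
Column maxima: C1 → 5, C2 → 2; minimax = 2.
0 ≠ 2, so there is no saddle point; optimal play is mixed.
Let Player I play T with probability p. Expected payoff against C1: (-5)p + 5(1−p) = −10p + 5; against C2: 2p + 0(1−p) = 2p.
Setting these equal: −10p + 5 = 2p ⇒ −12p = -5 ⇒ p = 5/12, and the value is (-10)·(5/12) + 5 = 5/6.
For Player II: with q = P(C1), equating T's and B's payoffs gives −7q + 2 = 5q ⇒ q = 1/6.

5/12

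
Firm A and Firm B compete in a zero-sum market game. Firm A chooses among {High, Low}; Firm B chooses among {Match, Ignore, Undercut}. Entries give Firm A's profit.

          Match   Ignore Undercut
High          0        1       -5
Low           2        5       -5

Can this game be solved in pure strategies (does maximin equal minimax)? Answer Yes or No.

Row minima: High → -5, Low → -5; maximin = -5.
Column maxima: Match → 2, Ignore → 5, Undercut → -5; minimax = -5.
maximin = minimax = -5, so a saddle point exists.

Yes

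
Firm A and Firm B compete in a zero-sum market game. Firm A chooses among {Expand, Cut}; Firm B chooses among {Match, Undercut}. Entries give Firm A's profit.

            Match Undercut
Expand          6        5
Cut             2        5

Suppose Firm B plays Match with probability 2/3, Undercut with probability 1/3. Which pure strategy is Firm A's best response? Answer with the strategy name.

Expand

Expected payoff of Expand: (2/3)·6 + (1/3)·5 = 17/3.
Expected payoff of Cut: (2/3)·2 + (1/3)·5 = 3.
The largest is 17/3, so Firm A's best response is Expand.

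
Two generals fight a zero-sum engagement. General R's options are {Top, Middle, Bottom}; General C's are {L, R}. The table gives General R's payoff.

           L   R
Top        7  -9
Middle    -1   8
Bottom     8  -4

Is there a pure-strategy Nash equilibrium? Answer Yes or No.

No

Row minima: Top → -9, Middle → -1, Bottom → -4; maximin = -1.
Column maxima: L → 8, R → 8; minimax = 8.
-1 ≠ 8, so no pure-strategy equilibrium exists.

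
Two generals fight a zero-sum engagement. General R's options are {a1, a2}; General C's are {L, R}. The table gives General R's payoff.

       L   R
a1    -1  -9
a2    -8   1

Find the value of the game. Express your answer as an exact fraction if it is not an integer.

Row minima: a1 → -9, a2 → -8; maximin = -8.
Column maxima: L → -1, R → 1; minimax = -1.
-8 ≠ -1, so there is no saddle point; optimal play is mixed.
Let General R play a1 with probability p. Expected payoff against L: (-1)p + (-8)(1−p) = 7p − 8; against R: (-9)p + 1(1−p) = −10p + 1.
Setting these equal: 7p − 8 = −10p + 1 ⇒ 17p = 9 ⇒ p = 9/17, and the value is (7)·(9/17) − 8 = -73/17.
For General C: with q = P(L), equating a1's and a2's payoffs gives 8q − 9 = −9q + 1 ⇒ q = 10/17.

-73/17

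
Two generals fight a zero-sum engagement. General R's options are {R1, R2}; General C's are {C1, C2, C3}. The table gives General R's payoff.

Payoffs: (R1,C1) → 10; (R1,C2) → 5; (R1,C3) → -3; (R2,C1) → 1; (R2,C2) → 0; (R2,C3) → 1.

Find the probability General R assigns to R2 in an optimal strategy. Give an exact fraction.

8/9

Row minima: R1 → -3, R2 → 0; maximin = 0.
Column maxima: C1 → 10, C2 → 5, C3 → 1; minimax = 1.
0 ≠ 1, so there is no saddle point; optimal play is mixed.
C1 is strictly dominated by C2 (it gives General R strictly more in every row), so General C never plays it.
On the remaining 2×2 (R1, R2 vs C2, C3):
Let General R play R1 with probability p. Expected payoff against C2: 5p + 0(1−p) = 5p; against C3: (-3)p + 1(1−p) = −4p + 1.
Setting these equal: 5p = −4p + 1 ⇒ 9p = 1 ⇒ p = 1/9, and the value is (5)·(1/9) = 5/9.
For General C: with q = P(C2), equating R1's and R2's payoffs gives 8q − 3 = −q + 1 ⇒ q = 4/9.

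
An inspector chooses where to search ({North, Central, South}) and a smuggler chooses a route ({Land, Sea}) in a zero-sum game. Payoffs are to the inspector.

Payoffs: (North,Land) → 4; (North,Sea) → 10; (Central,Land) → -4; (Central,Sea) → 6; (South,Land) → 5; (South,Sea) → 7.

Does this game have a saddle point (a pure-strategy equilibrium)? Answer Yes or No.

Yes

Row minima: North → 4, Central → -4, South → 5; maximin = 5.
Column maxima: Land → 5, Sea → 10; minimax = 5.
maximin = minimax = 5, so a saddle point exists.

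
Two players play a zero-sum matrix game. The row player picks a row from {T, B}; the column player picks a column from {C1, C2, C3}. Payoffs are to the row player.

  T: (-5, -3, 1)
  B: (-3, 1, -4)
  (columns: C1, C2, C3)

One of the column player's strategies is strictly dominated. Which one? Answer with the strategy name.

C2

C1 holds the row player's payoff strictly below C2 in every row: -5 < -3, -3 < 1.
So C2 is strictly dominated for the column player.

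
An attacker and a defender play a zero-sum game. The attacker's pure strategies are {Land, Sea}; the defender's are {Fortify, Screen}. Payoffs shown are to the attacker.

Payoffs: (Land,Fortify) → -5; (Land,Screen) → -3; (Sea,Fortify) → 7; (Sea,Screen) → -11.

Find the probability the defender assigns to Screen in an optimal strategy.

Row minima: Land → -5, Sea → -11; maximin = -5.
Column maxima: Fortify → 7, Screen → -3; minimax = -3.
-5 ≠ -3, so there is no saddle point; optimal play is mixed.
Let the attacker play Land with probability p. Expected payoff against Fortify: (-5)p + 7(1−p) = −12p + 7; against Screen: (-3)p + (-11)(1−p) = 8p − 11.
Setting these equal: −12p + 7 = 8p − 11 ⇒ −20p = -18 ⇒ p = 9/10, and the value is (-12)·(9/10) + 7 = -19/5.
For the defender: with q = P(Fortify), equating Land's and Sea's payoffs gives −2q − 3 = 18q − 11 ⇒ q = 2/5.

3/5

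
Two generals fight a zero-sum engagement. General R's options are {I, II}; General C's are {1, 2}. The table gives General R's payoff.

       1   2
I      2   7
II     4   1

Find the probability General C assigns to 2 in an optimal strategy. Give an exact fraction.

1/4

Row minima: I → 2, II → 1; maximin = 2.
Column maxima: 1 → 4, 2 → 7; minimax = 4.
2 ≠ 4, so there is no saddle point; optimal play is mixed.
Let General R play I with probability p. Expected payoff against 1: 2p + 4(1−p) = −2p + 4; against 2: 7p + 1(1−p) = 6p + 1.
Setting these equal: −2p + 4 = 6p + 1 ⇒ −8p = -3 ⇒ p = 3/8, and the value is (-2)·(3/8) + 4 = 13/4.
For General C: with q = P(1), equating I's and II's payoffs gives −5q + 7 = 3q + 1 ⇒ q = 3/4.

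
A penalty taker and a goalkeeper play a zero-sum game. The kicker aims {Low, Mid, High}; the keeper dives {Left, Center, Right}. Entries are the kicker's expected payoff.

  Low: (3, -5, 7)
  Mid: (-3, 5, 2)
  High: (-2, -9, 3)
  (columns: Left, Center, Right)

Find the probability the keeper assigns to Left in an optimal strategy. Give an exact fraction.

5/8

Row minima: Low → -5, Mid → -3, High → -9; maximin = -3.
Column maxima: Left → 3, Center → 5, Right → 7; minimax = 3.
-3 ≠ 3, so there is no saddle point; optimal play is mixed.
High is strictly dominated by Low, so the kicker never plays it.
Right is strictly dominated by Left (it gives the kicker strictly more in every row), so the keeper never plays it.
On the remaining 2×2 (Low, Mid vs Left, Center):
Let the kicker play Low with probability p. Expected payoff against Left: 3p + (-3)(1−p) = 6p − 3; against Center: (-5)p + 5(1−p) = −10p + 5.
Setting these equal: 6p − 3 = −10p + 5 ⇒ 16p = 8 ⇒ p = 1/2, and the value is (6)·(1/2) − 3 = 0.
For the keeper: with q = P(Left), equating Low's and Mid's payoffs gives 8q − 5 = −8q + 5 ⇒ q = 5/8.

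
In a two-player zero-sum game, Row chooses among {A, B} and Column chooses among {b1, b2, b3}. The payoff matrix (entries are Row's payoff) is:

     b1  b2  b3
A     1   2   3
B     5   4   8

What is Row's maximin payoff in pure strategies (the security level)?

Row minima: A → 1, B → 4.
The best of these is 4.

4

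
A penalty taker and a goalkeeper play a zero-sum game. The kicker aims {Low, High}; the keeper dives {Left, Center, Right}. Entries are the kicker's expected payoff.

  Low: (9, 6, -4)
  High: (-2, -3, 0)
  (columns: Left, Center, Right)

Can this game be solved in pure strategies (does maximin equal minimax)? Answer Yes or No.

Row minima: Low → -4, High → -3; maximin = -3.
Column maxima: Left → 9, Center → 6, Right → 0; minimax = 0.
-3 ≠ 0, so no pure-strategy equilibrium exists.

No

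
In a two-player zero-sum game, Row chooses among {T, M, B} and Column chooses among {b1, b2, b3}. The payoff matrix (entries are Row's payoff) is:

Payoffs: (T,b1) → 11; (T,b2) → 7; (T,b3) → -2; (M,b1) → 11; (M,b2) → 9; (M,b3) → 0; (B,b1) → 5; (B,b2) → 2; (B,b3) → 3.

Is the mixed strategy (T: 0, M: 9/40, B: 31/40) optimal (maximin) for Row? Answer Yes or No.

Against b1 this mix gives (9/40)·11 + (31/40)·5 = 127/20.
Against b2 this mix gives (9/40)·9 + (31/40)·2 = 143/40.
Against b3 this mix gives (9/40)·0 + (31/40)·3 = 93/40.
Column will play b3, holding Row to 93/40. Shifting weight toward the row that does better against b3 would raise this floor (the equalizing mix achieves 27/10 against both b3 and b2), so the proposed strategy is not optimal.

No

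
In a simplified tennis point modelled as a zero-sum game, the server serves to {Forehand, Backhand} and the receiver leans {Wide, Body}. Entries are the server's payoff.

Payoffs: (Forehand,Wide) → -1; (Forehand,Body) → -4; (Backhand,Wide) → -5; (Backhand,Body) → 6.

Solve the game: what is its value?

Row minima: Forehand → -4, Backhand → -5; maximin = -4.
Column maxima: Wide → -1, Body → 6; minimax = -1.
-4 ≠ -1, so there is no saddle point; optimal play is mixed.
Let the server play Forehand with probability p. Expected payoff against Wide: (-1)p + (-5)(1−p) = 4p − 5; against Body: (-4)p + 6(1−p) = −10p + 6.
Setting these equal: 4p − 5 = −10p + 6 ⇒ 14p = 11 ⇒ p = 11/14, and the value is (4)·(11/14) − 5 = -13/7.
For the receiver: with q = P(Wide), equating Forehand's and Backhand's payoffs gives 3q − 4 = −11q + 6 ⇒ q = 5/7.

-13/7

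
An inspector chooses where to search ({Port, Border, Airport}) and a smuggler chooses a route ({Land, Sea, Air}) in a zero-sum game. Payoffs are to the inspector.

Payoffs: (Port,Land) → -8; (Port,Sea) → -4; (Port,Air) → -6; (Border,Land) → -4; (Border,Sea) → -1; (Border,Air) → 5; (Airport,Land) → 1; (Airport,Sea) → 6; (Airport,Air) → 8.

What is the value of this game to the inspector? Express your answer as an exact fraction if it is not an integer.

Row minima: Port → -8, Border → -4, Airport → 1; maximin = 1.
Column maxima: Land → 1, Sea → 6, Air → 8; minimax = 1.
Since maximin = minimax = 1, there is a saddle point and the value is 1.

1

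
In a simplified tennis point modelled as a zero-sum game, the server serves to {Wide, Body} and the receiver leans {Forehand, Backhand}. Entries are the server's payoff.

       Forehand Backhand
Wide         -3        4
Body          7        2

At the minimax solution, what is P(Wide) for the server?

5/12

Row minima: Wide → -3, Body → 2; maximin = 2.
Column maxima: Forehand → 7, Backhand → 4; minimax = 4.
2 ≠ 4, so there is no saddle point; optimal play is mixed.
Let the server play Wide with probability p. Expected payoff against Forehand: (-3)p + 7(1−p) = −10p + 7; against Backhand: 4p + 2(1−p) = 2p + 2.
Setting these equal: −10p + 7 = 2p + 2 ⇒ −12p = -5 ⇒ p = 5/12, and the value is (-10)·(5/12) + 7 = 17/6.
For the receiver: with q = P(Forehand), equating Wide's and Body's payoffs gives −7q + 4 = 5q + 2 ⇒ q = 1/6.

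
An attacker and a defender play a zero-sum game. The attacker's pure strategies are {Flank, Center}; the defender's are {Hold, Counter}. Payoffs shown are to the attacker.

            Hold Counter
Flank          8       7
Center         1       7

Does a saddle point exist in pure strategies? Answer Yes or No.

Row minima: Flank → 7, Center → 1; maximin = 7.
Column maxima: Hold → 8, Counter → 7; minimax = 7.
maximin = minimax = 7, so a saddle point exists.

Yes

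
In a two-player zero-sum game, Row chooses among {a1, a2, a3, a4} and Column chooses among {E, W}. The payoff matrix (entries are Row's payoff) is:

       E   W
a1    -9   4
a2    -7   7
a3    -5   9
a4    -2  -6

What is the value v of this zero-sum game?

Row minima: a1 → -9, a2 → -7, a3 → -5, a4 → -6; maximin = -5.
Column maxima: E → -2, W → 9; minimax = -2.
-5 ≠ -2, so there is no saddle point; optimal play is mixed.
a1 is strictly dominated by a2, so Row never plays it.
a2 is strictly dominated by a3, so Row never plays it.
On the remaining 2×2 (a3, a4 vs E, W):
Let Row play a3 with probability p. Expected payoff against E: (-5)p + (-2)(1−p) = −3p − 2; against W: 9p + (-6)(1−p) = 15p − 6.
Setting these equal: −3p − 2 = 15p − 6 ⇒ −18p = -4 ⇒ p = 2/9, and the value is (-3)·(2/9) − 2 = -8/3.
For Column: with q = P(E), equating a3's and a4's payoffs gives −14q + 9 = 4q − 6 ⇒ q = 5/6.

-8/3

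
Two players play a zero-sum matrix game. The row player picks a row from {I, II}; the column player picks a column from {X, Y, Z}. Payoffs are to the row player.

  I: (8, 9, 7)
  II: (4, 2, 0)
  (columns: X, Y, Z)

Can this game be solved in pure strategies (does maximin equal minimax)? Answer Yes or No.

Yes

Row minima: I → 7, II → 0; maximin = 7.
Column maxima: X → 8, Y → 9, Z → 7; minimax = 7.
maximin = minimax = 7, so a saddle point exists.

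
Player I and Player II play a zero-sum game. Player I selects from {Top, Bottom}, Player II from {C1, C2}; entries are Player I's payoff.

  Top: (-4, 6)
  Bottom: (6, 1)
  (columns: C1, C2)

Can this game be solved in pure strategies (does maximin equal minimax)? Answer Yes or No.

Row minima: Top → -4, Bottom → 1; maximin = 1.
Column maxima: C1 → 6, C2 → 6; minimax = 6.
1 ≠ 6, so no pure-strategy equilibrium exists.

No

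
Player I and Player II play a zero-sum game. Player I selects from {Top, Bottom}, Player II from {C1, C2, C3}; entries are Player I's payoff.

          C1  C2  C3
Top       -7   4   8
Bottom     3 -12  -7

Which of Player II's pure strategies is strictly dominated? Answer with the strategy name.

C2 holds Player I's payoff strictly below C3 in every row: 4 < 8, -12 < -7.
So C3 is strictly dominated for Player II.

C3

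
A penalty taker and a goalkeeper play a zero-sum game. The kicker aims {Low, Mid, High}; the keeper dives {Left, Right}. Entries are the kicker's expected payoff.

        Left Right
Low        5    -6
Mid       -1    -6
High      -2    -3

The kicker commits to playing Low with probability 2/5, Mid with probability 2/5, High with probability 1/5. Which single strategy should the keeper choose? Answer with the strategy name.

Right

If the keeper plays Left, the kicker's expected payoff is (2/5)·5 + (2/5)·(-1) + (1/5)·(-2) = 6/5.
If the keeper plays Right, the kicker's expected payoff is (2/5)·(-6) + (2/5)·(-6) + (1/5)·(-3) = -27/5.
The keeper minimizes the kicker's payoff; the smallest is -27/5, so the best response is Right.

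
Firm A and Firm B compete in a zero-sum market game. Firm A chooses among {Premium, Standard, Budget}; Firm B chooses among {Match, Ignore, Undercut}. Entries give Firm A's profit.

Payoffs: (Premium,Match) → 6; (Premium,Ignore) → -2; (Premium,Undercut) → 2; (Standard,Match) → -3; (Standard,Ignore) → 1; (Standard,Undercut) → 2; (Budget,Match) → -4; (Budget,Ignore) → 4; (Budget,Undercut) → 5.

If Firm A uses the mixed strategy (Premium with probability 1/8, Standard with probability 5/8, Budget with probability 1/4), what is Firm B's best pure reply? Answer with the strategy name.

Match

If Firm B plays Match, Firm A's expected payoff is (1/8)·6 + (5/8)·(-3) + (1/4)·(-4) = -17/8.
If Firm B plays Ignore, Firm A's expected payoff is (1/8)·(-2) + (5/8)·1 + (1/4)·4 = 11/8.
If Firm B plays Undercut, Firm A's expected payoff is (1/8)·2 + (5/8)·2 + (1/4)·5 = 11/4.
Firm B minimizes Firm A's payoff; the smallest is -17/8, so the best response is Match.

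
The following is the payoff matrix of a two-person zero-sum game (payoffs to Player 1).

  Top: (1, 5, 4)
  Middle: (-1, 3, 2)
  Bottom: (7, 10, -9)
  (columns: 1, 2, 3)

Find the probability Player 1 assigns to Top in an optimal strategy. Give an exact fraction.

16/19

Row minima: Top → 1, Middle → -1, Bottom → -9; maximin = 1.
Column maxima: 1 → 7, 2 → 10, 3 → 4; minimax = 4.
1 ≠ 4, so there is no saddle point; optimal play is mixed.
Middle is strictly dominated by Top, so Player 1 never plays it.
2 is strictly dominated by 1 (it gives Player 1 strictly more in every row), so Player 2 never plays it.
On the remaining 2×2 (Top, Bottom vs 1, 3):
Let Player 1 play Top with probability p. Expected payoff against 1: 1p + 7(1−p) = −6p + 7; against 3: 4p + (-9)(1−p) = 13p − 9.
Setting these equal: −6p + 7 = 13p − 9 ⇒ −19p = -16 ⇒ p = 16/19, and the value is (-6)·(16/19) + 7 = 37/19.
For Player 2: with q = P(1), equating Top's and Bottom's payoffs gives −3q + 4 = 16q − 9 ⇒ q = 13/19.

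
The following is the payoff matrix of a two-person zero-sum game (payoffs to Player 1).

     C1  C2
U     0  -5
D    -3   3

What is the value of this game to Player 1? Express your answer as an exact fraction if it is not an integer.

Row minima: U → -5, D → -3; maximin = -3.
Column maxima: C1 → 0, C2 → 3; minimax = 0.
-3 ≠ 0, so there is no saddle point; optimal play is mixed.
Let Player 1 play U with probability p. Expected payoff against C1: 0p + (-3)(1−p) = 3p − 3; against C2: (-5)p + 3(1−p) = −8p + 3.
Setting these equal: 3p − 3 = −8p + 3 ⇒ 11p = 6 ⇒ p = 6/11, and the value is (3)·(6/11) − 3 = -15/11.
For Player 2: with q = P(C1), equating U's and D's payoffs gives 5q − 5 = −6q + 3 ⇒ q = 8/11.

-15/11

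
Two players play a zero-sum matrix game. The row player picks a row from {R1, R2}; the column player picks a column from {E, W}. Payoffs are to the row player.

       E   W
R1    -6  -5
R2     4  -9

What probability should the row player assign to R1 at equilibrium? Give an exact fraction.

13/14

Row minima: R1 → -6, R2 → -9; maximin = -6.
Column maxima: E → 4, W → -5; minimax = -5.
-6 ≠ -5, so there is no saddle point; optimal play is mixed.
Let the row player play R1 with probability p. Expected payoff against E: (-6)p + 4(1−p) = −10p + 4; against W: (-5)p + (-9)(1−p) = 4p − 9.
Setting these equal: −10p + 4 = 4p − 9 ⇒ −14p = -13 ⇒ p = 13/14, and the value is (-10)·(13/14) + 4 = -37/7.
For the column player: with q = P(E), equating R1's and R2's payoffs gives −q − 5 = 13q − 9 ⇒ q = 2/7.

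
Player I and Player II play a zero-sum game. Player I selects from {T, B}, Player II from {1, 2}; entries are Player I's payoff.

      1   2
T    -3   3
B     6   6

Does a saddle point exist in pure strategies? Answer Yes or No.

Row minima: T → -3, B → 6; maximin = 6.
Column maxima: 1 → 6, 2 → 6; minimax = 6.
maximin = minimax = 6, so a saddle point exists.

Yes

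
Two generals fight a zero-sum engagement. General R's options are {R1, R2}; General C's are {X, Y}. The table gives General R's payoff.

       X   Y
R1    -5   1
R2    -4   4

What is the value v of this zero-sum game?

Row minima: R1 → -5, R2 → -4; maximin = -4.
Column maxima: X → -4, Y → 4; minimax = -4.
Since maximin = minimax = -4, there is a saddle point and the value is -4.

-4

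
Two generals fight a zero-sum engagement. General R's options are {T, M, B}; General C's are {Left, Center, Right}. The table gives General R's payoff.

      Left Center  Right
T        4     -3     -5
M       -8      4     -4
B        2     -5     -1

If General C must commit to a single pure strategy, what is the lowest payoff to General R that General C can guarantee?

Column maxima: Left → 4, Center → 4, Right → -1.
The smallest of these is -1.

-1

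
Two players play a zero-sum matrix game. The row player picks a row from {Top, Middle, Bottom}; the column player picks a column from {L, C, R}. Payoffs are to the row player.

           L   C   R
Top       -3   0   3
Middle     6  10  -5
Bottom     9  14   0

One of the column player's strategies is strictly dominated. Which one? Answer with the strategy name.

C

L holds the row player's payoff strictly below C in every row: -3 < 0, 6 < 10, 9 < 14.
So C is strictly dominated for the column player.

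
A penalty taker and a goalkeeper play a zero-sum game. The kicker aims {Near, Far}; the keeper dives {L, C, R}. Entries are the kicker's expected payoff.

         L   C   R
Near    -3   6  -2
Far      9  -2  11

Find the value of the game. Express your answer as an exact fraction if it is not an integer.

Row minima: Near → -3, Far → -2; maximin = -2.
Column maxima: L → 9, C → 6, R → 11; minimax = 6.
-2 ≠ 6, so there is no saddle point; optimal play is mixed.
R is strictly dominated by L (it gives the kicker strictly more in every row), so the keeper never plays it.
On the remaining 2×2 (Near, Far vs L, C):
Let the kicker play Near with probability p. Expected payoff against L: (-3)p + 9(1−p) = −12p + 9; against C: 6p + (-2)(1−p) = 8p − 2.
Setting these equal: −12p + 9 = 8p − 2 ⇒ −20p = -11 ⇒ p = 11/20, and the value is (-12)·(11/20) + 9 = 12/5.
For the keeper: with q = P(L), equating Near's and Far's payoffs gives −9q + 6 = 11q − 2 ⇒ q = 2/5.

12/5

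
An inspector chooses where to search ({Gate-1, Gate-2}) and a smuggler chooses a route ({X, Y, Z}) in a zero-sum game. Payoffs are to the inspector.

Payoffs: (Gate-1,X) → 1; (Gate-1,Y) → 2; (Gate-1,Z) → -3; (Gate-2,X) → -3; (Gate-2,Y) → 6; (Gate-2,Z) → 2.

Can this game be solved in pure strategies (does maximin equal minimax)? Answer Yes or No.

Row minima: Gate-1 → -3, Gate-2 → -3; maximin = -3.
Column maxima: X → 1, Y → 6, Z → 2; minimax = 1.
-3 ≠ 1, so no pure-strategy equilibrium exists.

No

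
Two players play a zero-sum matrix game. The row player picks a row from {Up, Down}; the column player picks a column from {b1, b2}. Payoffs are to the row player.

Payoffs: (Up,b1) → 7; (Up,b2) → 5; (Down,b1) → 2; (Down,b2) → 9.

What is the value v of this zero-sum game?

53/9

Row minima: Up → 5, Down → 2; maximin = 5.
Column maxima: b1 → 7, b2 → 9; minimax = 7.
5 ≠ 7, so there is no saddle point; optimal play is mixed.
Let the row player play Up with probability p. Expected payoff against b1: 7p + 2(1−p) = 5p + 2; against b2: 5p + 9(1−p) = −4p + 9.
Setting these equal: 5p + 2 = −4p + 9 ⇒ 9p = 7 ⇒ p = 7/9, and the value is (5)·(7/9) + 2 = 53/9.
For the column player: with q = P(b1), equating Up's and Down's payoffs gives 2q + 5 = −7q + 9 ⇒ q = 4/9.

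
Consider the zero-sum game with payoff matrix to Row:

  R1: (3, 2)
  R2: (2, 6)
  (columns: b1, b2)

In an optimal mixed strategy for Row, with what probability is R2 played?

Row minima: R1 → 2, R2 → 2; maximin = 2.
Column maxima: b1 → 3, b2 → 6; minimax = 3.
2 ≠ 3, so there is no saddle point; optimal play is mixed.
Let Row play R1 with probability p. Expected payoff against b1: 3p + 2(1−p) = p + 2; against b2: 2p + 6(1−p) = −4p + 6.
Setting these equal: p + 2 = −4p + 6 ⇒ 5p = 4 ⇒ p = 4/5, and the value is (1)·(4/5) + 2 = 14/5.
For Column: with q = P(b1), equating R1's and R2's payoffs gives q + 2 = −4q + 6 ⇒ q = 4/5.

1/5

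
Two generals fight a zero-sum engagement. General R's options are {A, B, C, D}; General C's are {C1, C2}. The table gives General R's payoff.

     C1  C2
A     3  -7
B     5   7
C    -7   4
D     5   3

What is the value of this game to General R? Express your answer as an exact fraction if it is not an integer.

5

Row minima: A → -7, B → 5, C → -7, D → 3; maximin = 5.
Column maxima: C1 → 5, C2 → 7; minimax = 5.
Since maximin = minimax = 5, there is a saddle point and the value is 5.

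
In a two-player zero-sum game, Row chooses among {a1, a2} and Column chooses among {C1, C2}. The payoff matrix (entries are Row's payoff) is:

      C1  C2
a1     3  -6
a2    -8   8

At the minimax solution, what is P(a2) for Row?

9/25

Row minima: a1 → -6, a2 → -8; maximin = -6.
Column maxima: C1 → 3, C2 → 8; minimax = 3.
-6 ≠ 3, so there is no saddle point; optimal play is mixed.
Let Row play a1 with probability p. Expected payoff against C1: 3p + (-8)(1−p) = 11p − 8; against C2: (-6)p + 8(1−p) = −14p + 8.
Setting these equal: 11p − 8 = −14p + 8 ⇒ 25p = 16 ⇒ p = 16/25, and the value is (11)·(16/25) − 8 = -24/25.
For Column: with q = P(C1), equating a1's and a2's payoffs gives 9q − 6 = −16q + 8 ⇒ q = 14/25.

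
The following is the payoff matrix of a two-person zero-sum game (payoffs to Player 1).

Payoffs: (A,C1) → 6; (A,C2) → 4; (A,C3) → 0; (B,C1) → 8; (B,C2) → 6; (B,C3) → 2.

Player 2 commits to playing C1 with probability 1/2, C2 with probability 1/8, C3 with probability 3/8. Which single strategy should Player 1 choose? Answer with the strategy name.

Expected payoff of A: (1/2)·6 + (1/8)·4 + (3/8)·0 = 7/2.
Expected payoff of B: (1/2)·8 + (1/8)·6 + (3/8)·2 = 11/2.
The largest is 11/2, so Player 1's best response is B.

B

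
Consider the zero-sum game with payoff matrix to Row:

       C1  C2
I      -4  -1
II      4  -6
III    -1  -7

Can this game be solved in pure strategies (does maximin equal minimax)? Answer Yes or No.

Row minima: I → -4, II → -6, III → -7; maximin = -4.
Column maxima: C1 → 4, C2 → -1; minimax = -1.
-4 ≠ -1, so no pure-strategy equilibrium exists.

No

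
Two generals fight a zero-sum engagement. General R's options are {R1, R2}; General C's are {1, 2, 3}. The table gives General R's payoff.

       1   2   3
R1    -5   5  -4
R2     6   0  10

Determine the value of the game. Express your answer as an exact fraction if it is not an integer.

Row minima: R1 → -5, R2 → 0; maximin = 0.
Column maxima: 1 → 6, 2 → 5, 3 → 10; minimax = 5.
0 ≠ 5, so there is no saddle point; optimal play is mixed.
3 is strictly dominated by 1 (it gives General R strictly more in every row), so General C never plays it.
On the remaining 2×2 (R1, R2 vs 1, 2):
Let General R play R1 with probability p. Expected payoff against 1: (-5)p + 6(1−p) = −11p + 6; against 2: 5p + 0(1−p) = 5p.
Setting these equal: −11p + 6 = 5p ⇒ −16p = -6 ⇒ p = 3/8, and the value is (-11)·(3/8) + 6 = 15/8.
For General C: with q = P(1), equating R1's and R2's payoffs gives −10q + 5 = 6q ⇒ q = 5/16.

15/8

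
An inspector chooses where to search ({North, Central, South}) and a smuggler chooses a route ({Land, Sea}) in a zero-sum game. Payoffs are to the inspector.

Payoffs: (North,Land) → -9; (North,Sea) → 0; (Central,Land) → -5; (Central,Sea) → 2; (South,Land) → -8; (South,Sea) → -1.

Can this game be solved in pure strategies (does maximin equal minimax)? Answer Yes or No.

Row minima: North → -9, Central → -5, South → -8; maximin = -5.
Column maxima: Land → -5, Sea → 2; minimax = -5.
maximin = minimax = -5, so a saddle point exists.

Yes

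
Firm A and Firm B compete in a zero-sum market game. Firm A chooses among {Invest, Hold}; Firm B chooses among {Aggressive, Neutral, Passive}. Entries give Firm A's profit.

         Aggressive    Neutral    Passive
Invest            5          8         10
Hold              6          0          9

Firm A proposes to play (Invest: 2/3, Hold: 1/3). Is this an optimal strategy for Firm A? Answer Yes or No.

Yes

Against Aggressive this mix gives (2/3)·5 + (1/3)·6 = 16/3.
Against Neutral this mix gives (2/3)·8 + (1/3)·0 = 16/3.
Against Passive this mix gives (2/3)·10 + (1/3)·9 = 29/3.
All of Firm B's active replies (Aggressive, Neutral) yield 16/3, and no column does worse for Firm A. The mix makes Firm B indifferent and guarantees 16/3, so it is optimal.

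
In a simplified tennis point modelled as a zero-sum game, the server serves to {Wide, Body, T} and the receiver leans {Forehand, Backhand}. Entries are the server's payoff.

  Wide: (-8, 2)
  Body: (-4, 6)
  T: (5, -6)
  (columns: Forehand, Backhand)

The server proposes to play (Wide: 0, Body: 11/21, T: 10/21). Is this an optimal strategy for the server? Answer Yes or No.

Yes

Against Forehand this mix gives (11/21)·(-4) + (10/21)·5 = 2/7.
Against Backhand this mix gives (11/21)·6 + (10/21)·(-6) = 2/7.
All of the receiver's active replies (Forehand, Backhand) yield 2/7, and no column does worse for the server. The mix makes the receiver indifferent and guarantees 2/7, so it is optimal.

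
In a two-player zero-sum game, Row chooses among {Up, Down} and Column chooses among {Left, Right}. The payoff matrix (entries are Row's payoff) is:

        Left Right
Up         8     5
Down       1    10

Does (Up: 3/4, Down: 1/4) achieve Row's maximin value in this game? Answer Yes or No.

Yes

Against Left this mix gives (3/4)·8 + (1/4)·1 = 25/4.
Against Right this mix gives (3/4)·5 + (1/4)·10 = 25/4.
All of Column's active replies (Left, Right) yield 25/4, and no column does worse for Row. The mix makes Column indifferent and guarantees 25/4, so it is optimal.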